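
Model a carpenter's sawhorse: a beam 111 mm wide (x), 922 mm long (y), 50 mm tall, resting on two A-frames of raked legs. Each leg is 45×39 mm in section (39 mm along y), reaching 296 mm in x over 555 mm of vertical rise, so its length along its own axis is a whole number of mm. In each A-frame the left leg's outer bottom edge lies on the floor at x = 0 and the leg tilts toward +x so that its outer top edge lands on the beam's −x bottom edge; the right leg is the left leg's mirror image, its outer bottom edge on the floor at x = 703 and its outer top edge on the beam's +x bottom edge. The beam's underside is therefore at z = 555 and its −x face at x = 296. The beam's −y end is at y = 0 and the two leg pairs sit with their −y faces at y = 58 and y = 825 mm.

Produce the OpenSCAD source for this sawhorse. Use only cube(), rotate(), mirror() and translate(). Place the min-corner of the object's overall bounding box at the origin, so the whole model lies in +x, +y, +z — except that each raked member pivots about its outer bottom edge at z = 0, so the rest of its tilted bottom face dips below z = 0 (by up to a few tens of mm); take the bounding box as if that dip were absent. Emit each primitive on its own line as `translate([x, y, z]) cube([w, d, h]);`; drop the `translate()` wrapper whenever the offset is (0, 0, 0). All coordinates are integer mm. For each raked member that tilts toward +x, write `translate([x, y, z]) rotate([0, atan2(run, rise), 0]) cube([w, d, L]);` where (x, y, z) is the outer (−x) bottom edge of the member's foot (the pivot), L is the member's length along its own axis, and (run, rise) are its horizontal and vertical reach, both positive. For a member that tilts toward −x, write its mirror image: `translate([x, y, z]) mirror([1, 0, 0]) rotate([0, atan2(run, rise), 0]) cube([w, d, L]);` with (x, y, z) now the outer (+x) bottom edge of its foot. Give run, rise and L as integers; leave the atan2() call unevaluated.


translate([296, 0, 555]) cube([111, 922, 50]);
translate([0, 58, 0]) rotate([0, atan2(296, 555), 0]) cube([45, 39, 629]);
translate([703, 58, 0]) mirror([1, 0, 0]) rotate([0, atan2(296, 555), 0]) cube([45, 39, 629]);
translate([0, 825, 0]) rotate([0, atan2(296, 555), 0]) cube([45, 39, 629]);
translate([703, 825, 0]) mirror([1, 0, 0]) rotate([0, atan2(296, 555), 0]) cube([45, 39, 629]);


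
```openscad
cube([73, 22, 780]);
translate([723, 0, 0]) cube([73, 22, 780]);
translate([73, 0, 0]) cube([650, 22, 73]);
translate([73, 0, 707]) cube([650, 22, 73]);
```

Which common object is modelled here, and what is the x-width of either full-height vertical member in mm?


A picture frame. The border width is 73 mm.

Four thin pieces enclosing a rectangular opening — a picture frame. The two full-height stiles are 780 mm tall; the top rail sits at z = 707 and is 73 mm tall, so the border above the opening is 780 − 707 = 73 mm, matching the stile x-width.


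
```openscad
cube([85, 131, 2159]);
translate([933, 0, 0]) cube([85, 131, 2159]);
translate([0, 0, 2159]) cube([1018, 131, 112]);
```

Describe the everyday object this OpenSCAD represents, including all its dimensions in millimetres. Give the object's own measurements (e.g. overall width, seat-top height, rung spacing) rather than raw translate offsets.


A door frame. The clear opening is 848 mm wide and 2159 mm high. Two 85 mm wide jambs, 131 mm deep, stand either side of the opening from the floor to the top of the opening. A 112 mm thick head sits across the top of both jambs, spanning the full outside width of the frame.


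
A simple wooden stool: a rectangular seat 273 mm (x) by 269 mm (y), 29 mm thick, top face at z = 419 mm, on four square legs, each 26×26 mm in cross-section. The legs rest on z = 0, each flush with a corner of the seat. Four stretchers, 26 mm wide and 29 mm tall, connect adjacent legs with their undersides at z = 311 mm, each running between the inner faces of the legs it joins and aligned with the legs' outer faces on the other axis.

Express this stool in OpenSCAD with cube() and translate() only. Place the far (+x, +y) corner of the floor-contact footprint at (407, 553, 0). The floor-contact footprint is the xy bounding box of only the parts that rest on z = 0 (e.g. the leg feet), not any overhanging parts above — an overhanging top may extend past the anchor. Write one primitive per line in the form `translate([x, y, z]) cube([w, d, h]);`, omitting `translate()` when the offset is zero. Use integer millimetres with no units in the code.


translate([134, 284, 390]) cube([273, 269, 29]);
translate([134, 284, 0]) cube([26, 26, 390]);
translate([381, 284, 0]) cube([26, 26, 390]);
translate([134, 527, 0]) cube([26, 26, 390]);
translate([381, 527, 0]) cube([26, 26, 390]);
translate([160, 284, 311]) cube([221, 26, 29]);
translate([160, 527, 311]) cube([221, 26, 29]);
translate([134, 310, 311]) cube([26, 217, 29]);
translate([381, 310, 311]) cube([26, 217, 29]);


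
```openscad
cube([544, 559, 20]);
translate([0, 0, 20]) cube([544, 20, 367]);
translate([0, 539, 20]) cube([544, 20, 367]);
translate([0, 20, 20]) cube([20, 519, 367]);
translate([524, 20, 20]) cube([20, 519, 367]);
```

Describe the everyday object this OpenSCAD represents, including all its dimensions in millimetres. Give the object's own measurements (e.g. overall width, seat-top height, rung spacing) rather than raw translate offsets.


An open-topped rectangular box: outside dimensions 544×559×387 mm, with a uniform wall and base thickness of 20 mm. The base is a full 544×559 slab on the floor; four walls sit on top of the base. The front and back walls (the −y and +y sides) span the full width; the two side walls fit between them.


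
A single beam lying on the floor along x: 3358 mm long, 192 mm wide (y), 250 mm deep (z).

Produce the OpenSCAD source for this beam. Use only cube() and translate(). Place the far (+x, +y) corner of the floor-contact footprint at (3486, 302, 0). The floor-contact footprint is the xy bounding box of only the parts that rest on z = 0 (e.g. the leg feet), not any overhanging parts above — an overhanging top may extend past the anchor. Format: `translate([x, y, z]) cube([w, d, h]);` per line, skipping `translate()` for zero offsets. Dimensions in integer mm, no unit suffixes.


translate([128, 110, 0]) cube([3358, 192, 250]);


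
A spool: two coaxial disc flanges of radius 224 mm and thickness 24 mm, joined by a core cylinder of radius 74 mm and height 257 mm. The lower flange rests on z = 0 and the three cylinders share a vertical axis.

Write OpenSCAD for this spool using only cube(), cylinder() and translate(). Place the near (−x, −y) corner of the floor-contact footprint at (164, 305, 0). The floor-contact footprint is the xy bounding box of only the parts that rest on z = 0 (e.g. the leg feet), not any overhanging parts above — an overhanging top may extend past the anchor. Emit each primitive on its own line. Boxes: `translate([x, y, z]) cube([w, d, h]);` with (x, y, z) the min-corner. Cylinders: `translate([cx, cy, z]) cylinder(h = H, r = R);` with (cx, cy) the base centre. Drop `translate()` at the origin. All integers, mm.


translate([388, 529, 0]) cylinder(h = 24, r = 224);
translate([388, 529, 24]) cylinder(h = 257, r = 74);
translate([388, 529, 281]) cylinder(h = 24, r = 224);


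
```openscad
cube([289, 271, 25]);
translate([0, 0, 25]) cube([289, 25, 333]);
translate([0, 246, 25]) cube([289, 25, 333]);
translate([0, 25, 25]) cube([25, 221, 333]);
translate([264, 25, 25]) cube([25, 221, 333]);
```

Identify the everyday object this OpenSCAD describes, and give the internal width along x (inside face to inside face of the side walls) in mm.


An open box. The internal width is 239 mm.

A 289×271 base slab with four walls standing on it — an open box. The base is 289 mm wide and the walls are 25 mm thick, so the internal width is 289 − 2 × 25 = 239 mm.


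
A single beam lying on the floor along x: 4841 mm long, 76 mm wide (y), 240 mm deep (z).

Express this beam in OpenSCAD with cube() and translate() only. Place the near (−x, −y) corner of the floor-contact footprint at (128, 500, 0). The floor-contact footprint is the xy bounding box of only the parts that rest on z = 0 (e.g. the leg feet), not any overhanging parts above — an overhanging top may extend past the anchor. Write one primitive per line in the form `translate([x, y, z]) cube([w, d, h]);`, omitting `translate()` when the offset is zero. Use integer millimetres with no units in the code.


translate([128, 500, 0]) cube([4841, 76, 240]);


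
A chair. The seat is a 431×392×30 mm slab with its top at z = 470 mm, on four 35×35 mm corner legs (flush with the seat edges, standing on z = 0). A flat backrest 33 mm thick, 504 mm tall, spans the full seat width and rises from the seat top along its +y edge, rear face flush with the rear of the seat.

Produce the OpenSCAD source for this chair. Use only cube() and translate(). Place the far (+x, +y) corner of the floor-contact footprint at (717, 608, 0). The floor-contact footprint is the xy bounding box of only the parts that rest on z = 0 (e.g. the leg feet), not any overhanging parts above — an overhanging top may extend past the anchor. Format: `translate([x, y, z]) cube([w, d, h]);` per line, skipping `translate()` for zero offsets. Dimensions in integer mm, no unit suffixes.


translate([286, 216, 440]) cube([431, 392, 30]);
translate([286, 216, 0]) cube([35, 35, 440]);
translate([682, 216, 0]) cube([35, 35, 440]);
translate([286, 573, 0]) cube([35, 35, 440]);
translate([682, 573, 0]) cube([35, 35, 440]);
translate([286, 575, 470]) cube([431, 33, 504]);


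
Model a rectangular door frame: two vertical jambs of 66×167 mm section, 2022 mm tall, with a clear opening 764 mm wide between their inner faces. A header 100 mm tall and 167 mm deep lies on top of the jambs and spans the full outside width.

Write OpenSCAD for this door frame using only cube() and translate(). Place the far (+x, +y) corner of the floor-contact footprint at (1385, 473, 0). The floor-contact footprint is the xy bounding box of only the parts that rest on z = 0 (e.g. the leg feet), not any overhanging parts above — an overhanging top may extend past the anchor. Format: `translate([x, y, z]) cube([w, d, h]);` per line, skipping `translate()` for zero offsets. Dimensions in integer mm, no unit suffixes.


translate([489, 306, 0]) cube([66, 167, 2022]);
translate([1319, 306, 0]) cube([66, 167, 2022]);
translate([489, 306, 2022]) cube([896, 167, 100]);


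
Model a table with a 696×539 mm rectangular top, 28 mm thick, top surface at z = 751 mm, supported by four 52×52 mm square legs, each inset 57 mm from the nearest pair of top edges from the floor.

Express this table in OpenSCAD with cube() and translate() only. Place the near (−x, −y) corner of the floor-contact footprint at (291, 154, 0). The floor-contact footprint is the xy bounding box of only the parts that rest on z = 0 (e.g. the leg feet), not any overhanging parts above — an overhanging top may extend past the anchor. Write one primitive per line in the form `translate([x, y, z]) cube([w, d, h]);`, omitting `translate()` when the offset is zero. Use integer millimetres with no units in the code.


translate([234, 97, 723]) cube([696, 539, 28]);
translate([291, 154, 0]) cube([52, 52, 723]);
translate([821, 154, 0]) cube([52, 52, 723]);
translate([291, 527, 0]) cube([52, 52, 723]);
translate([821, 527, 0]) cube([52, 52, 723]);


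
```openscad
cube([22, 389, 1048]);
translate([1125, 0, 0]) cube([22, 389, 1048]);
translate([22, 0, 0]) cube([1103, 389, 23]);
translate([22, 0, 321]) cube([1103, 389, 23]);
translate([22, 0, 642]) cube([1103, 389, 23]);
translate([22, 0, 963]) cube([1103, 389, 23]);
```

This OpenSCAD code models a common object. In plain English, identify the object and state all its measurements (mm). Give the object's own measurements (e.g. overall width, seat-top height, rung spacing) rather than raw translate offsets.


An open bookshelf. Two side panels, each 22 mm thick, 389 mm deep and 1048 mm tall, stand 1147 mm apart (outside-to-outside). Between them sit 4 shelves, each 23 mm thick and 389 mm deep, spanning the full gap between the sides. The bottom shelf rests on the floor (its underside at z = 0) and the clear gap between one shelf's top and the next shelf's underside is 298 mm.


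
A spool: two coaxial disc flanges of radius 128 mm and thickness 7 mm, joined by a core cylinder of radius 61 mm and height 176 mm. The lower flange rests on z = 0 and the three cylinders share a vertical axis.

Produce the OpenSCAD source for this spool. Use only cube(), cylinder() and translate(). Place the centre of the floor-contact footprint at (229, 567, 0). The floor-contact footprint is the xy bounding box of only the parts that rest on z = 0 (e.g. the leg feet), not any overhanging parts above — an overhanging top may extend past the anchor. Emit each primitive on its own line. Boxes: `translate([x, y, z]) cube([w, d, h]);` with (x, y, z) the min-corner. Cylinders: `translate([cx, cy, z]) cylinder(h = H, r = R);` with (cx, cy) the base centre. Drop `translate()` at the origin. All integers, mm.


translate([229, 567, 0]) cylinder(h = 7, r = 128);
translate([229, 567, 7]) cylinder(h = 176, r = 61);
translate([229, 567, 183]) cylinder(h = 7, r = 128);


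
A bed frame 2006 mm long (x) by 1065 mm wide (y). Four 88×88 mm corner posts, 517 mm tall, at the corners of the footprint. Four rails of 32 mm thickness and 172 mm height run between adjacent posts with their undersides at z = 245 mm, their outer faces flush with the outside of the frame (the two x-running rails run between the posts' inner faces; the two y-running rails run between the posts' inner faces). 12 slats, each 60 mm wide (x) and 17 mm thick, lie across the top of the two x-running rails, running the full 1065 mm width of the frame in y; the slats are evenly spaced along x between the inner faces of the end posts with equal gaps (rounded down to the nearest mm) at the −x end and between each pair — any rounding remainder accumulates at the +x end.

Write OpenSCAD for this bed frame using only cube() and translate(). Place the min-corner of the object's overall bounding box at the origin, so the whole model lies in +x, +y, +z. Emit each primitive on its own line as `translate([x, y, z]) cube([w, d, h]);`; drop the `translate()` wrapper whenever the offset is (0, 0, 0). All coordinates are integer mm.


cube([88, 88, 517]);
translate([0, 977, 0]) cube([88, 88, 517]);
translate([1918, 0, 0]) cube([88, 88, 517]);
translate([1918, 977, 0]) cube([88, 88, 517]);
translate([88, 0, 245]) cube([1830, 32, 172]);
translate([88, 1033, 245]) cube([1830, 32, 172]);
translate([0, 88, 245]) cube([32, 889, 172]);
translate([1974, 88, 245]) cube([32, 889, 172]);
translate([173, 0, 417]) cube([60, 1065, 17]);
translate([318, 0, 417]) cube([60, 1065, 17]);
translate([463, 0, 417]) cube([60, 1065, 17]);
translate([608, 0, 417]) cube([60, 1065, 17]);
translate([753, 0, 417]) cube([60, 1065, 17]);
translate([898, 0, 417]) cube([60, 1065, 17]);
translate([1043, 0, 417]) cube([60, 1065, 17]);
translate([1188, 0, 417]) cube([60, 1065, 17]);
translate([1333, 0, 417]) cube([60, 1065, 17]);
translate([1478, 0, 417]) cube([60, 1065, 17]);
translate([1623, 0, 417]) cube([60, 1065, 17]);
translate([1768, 0, 417]) cube([60, 1065, 17]);


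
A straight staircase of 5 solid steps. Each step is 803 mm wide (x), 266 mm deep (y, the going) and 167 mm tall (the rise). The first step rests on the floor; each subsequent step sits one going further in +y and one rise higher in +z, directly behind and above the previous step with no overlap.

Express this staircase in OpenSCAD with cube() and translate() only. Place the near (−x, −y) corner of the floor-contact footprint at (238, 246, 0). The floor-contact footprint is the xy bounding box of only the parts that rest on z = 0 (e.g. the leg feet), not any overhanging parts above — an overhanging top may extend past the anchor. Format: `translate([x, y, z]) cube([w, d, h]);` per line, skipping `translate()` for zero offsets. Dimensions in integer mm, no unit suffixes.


translate([238, 246, 0]) cube([803, 266, 167]);
translate([238, 512, 167]) cube([803, 266, 167]);
translate([238, 778, 334]) cube([803, 266, 167]);
translate([238, 1044, 501]) cube([803, 266, 167]);
translate([238, 1310, 668]) cube([803, 266, 167]);


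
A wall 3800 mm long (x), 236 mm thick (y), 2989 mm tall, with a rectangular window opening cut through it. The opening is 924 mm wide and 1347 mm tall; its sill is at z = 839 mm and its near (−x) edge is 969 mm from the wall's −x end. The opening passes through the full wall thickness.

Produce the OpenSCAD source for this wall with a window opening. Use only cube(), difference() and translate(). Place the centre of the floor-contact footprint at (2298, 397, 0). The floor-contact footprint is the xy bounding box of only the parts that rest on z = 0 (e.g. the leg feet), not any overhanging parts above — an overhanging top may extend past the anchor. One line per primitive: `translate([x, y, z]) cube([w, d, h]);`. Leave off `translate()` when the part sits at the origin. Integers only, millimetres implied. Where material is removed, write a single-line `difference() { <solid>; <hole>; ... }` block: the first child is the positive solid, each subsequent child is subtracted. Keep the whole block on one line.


difference() { translate([398, 279, 0]) cube([3800, 236, 2989]); translate([1367, 279, 839]) cube([924, 236, 1347]); }


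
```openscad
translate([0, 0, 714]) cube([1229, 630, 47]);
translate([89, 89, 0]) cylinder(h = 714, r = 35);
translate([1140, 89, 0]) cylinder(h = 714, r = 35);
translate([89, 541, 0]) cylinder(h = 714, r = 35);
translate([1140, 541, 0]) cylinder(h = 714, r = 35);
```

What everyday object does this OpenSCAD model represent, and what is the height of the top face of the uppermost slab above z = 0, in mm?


A table. The table height is 761 mm.

A 1229×630×47 slab sits at z = 714 on four Ø70 mm round legs — a table. The top surface is at 714 + 47 = 761 mm.


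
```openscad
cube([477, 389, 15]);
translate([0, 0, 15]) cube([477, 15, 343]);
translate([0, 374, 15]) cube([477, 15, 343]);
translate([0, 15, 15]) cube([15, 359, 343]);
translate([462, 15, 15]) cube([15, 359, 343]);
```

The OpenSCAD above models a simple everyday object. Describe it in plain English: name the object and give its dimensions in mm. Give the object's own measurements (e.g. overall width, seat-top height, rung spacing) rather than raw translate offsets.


An open-topped rectangular box: outside dimensions 477×389×358 mm, with a uniform wall and base thickness of 15 mm. The base is a full 477×389 slab on the floor; four walls sit on top of the base. The front and back walls (the −y and +y sides) span the full width; the two side walls fit between them.


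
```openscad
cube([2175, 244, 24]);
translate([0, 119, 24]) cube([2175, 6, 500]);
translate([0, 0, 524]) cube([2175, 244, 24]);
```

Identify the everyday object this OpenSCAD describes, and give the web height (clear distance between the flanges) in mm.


An I-beam. The web height is 500 mm.

Two wide flanges with a thin centred web — an I-beam. Overall 548 mm minus two 24 mm flanges gives a web of 548 − 2·24 = 500 mm.


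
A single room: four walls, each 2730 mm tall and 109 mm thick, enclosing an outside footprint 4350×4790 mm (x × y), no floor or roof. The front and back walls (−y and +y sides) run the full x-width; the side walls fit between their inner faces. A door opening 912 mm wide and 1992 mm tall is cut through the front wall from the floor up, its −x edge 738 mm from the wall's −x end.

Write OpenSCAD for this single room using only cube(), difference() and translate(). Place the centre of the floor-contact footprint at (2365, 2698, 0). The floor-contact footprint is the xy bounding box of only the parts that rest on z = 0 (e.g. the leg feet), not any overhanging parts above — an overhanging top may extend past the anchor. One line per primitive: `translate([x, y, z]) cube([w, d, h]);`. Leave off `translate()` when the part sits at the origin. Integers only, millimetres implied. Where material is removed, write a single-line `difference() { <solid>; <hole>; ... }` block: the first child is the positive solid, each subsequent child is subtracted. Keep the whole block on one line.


difference() { translate([190, 303, 0]) cube([4350, 109, 2730]); translate([928, 303, 0]) cube([912, 109, 1992]); }
translate([190, 4984, 0]) cube([4350, 109, 2730]);
translate([190, 412, 0]) cube([109, 4572, 2730]);
translate([4431, 412, 0]) cube([109, 4572, 2730]);


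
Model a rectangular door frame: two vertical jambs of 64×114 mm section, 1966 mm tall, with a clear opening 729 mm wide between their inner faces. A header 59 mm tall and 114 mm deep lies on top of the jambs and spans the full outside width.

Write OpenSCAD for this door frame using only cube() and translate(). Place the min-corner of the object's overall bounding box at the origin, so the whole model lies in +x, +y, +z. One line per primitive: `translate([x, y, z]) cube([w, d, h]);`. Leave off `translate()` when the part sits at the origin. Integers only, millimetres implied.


cube([64, 114, 1966]);
translate([793, 0, 0]) cube([64, 114, 1966]);
translate([0, 0, 1966]) cube([857, 114, 59]);


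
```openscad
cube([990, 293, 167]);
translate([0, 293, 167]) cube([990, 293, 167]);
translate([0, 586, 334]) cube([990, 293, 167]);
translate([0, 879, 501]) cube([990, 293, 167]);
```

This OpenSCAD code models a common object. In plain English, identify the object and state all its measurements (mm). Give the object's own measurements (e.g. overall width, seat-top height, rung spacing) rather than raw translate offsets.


A straight staircase of 4 solid steps. Each step is 990 mm wide (x), 293 mm deep (y, the going) and 167 mm tall (the rise). The first step rests on the floor; each subsequent step sits one going further in +y and one rise higher in +z, directly behind and above the previous step with no overlap.


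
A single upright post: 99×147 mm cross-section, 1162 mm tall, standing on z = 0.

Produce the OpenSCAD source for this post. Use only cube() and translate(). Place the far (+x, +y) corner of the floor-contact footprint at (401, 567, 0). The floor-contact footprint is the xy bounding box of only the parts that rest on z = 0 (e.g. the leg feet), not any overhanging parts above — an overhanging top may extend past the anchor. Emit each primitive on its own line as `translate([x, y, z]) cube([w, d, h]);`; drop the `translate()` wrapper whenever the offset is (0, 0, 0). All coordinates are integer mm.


translate([302, 420, 0]) cube([99, 147, 1162]);


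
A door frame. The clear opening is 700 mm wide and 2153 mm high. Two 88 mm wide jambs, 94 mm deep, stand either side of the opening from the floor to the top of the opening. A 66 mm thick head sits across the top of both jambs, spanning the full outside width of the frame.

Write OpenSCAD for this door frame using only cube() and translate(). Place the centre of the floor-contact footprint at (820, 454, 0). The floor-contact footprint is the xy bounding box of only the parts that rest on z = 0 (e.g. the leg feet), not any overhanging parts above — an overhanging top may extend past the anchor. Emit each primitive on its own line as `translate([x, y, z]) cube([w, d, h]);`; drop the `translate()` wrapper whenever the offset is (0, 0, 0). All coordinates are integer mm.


translate([382, 407, 0]) cube([88, 94, 2153]);
translate([1170, 407, 0]) cube([88, 94, 2153]);
translate([382, 407, 2153]) cube([876, 94, 66]);


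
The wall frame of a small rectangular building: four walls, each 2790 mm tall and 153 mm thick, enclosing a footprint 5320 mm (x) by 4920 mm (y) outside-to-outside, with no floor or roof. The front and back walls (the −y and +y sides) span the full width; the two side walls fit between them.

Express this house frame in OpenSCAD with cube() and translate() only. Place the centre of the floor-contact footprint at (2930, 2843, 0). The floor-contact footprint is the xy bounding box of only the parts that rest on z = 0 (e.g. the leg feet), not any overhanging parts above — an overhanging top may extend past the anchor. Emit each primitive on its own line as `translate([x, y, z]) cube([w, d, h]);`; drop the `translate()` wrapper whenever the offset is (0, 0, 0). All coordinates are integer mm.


translate([270, 383, 0]) cube([5320, 153, 2790]);
translate([270, 5150, 0]) cube([5320, 153, 2790]);
translate([270, 536, 0]) cube([153, 4614, 2790]);
translate([5437, 536, 0]) cube([153, 4614, 2790]);


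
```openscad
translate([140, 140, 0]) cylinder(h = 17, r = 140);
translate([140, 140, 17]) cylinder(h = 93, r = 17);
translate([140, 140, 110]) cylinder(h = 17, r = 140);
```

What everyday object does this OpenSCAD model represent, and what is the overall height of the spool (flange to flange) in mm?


A spool. The overall height is 127 mm.

Three coaxial cylinders, large–small–large — a spool. Two 17 mm flanges and a 93 mm core give 17 + 93 + 17 = 127 mm.


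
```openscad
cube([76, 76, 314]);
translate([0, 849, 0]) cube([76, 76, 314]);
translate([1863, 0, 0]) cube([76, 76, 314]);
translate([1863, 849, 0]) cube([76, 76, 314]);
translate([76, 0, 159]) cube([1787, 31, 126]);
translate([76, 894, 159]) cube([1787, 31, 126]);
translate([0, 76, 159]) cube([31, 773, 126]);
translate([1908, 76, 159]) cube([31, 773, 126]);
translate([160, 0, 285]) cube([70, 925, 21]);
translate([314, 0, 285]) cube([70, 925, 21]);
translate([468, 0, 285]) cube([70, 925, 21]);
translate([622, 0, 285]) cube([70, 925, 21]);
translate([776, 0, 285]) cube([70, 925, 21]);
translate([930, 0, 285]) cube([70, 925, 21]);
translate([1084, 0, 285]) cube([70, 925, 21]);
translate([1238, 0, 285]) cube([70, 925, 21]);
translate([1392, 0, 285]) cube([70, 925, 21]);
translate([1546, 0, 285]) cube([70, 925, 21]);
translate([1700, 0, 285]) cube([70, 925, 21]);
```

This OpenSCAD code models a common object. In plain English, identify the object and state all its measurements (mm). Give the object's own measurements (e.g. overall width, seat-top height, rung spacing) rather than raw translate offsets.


A bed frame 1939 mm long (x) by 925 mm wide (y). Four 76×76 mm corner posts, 314 mm tall, at the corners of the footprint. Four rails of 31 mm thickness and 126 mm height run between adjacent posts with their undersides at z = 159 mm, their outer faces flush with the outside of the frame (the two x-running rails run between the posts' inner faces; the two y-running rails run between the posts' inner faces). 11 slats, each 70 mm wide (x) and 21 mm thick, lie across the top of the two x-running rails, running the full 925 mm width of the frame in y; along x they sit between the end posts with a 84 mm gap after the −x posts and between neighbouring slats, leaving 93 mm before the +x posts.


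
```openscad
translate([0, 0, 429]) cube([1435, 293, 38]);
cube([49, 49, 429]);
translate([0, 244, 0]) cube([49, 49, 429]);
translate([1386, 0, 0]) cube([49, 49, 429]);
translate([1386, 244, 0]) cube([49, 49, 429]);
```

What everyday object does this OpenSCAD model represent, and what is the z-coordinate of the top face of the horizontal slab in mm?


A bench. The seat-top height is 467 mm.

A long slab on four corner posts — a bench. The slab sits at z = 429 with thickness 38, so the top is 429 + 38 = 467 mm.


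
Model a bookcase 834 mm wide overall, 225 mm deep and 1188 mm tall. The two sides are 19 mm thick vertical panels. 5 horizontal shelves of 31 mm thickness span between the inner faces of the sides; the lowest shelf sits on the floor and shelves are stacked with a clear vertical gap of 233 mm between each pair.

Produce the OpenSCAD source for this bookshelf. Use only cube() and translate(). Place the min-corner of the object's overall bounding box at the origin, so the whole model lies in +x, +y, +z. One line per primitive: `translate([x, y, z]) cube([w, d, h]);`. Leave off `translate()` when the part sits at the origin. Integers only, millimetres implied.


cube([19, 225, 1188]);
translate([815, 0, 0]) cube([19, 225, 1188]);
translate([19, 0, 0]) cube([796, 225, 31]);
translate([19, 0, 264]) cube([796, 225, 31]);
translate([19, 0, 528]) cube([796, 225, 31]);
translate([19, 0, 792]) cube([796, 225, 31]);
translate([19, 0, 1056]) cube([796, 225, 31]);


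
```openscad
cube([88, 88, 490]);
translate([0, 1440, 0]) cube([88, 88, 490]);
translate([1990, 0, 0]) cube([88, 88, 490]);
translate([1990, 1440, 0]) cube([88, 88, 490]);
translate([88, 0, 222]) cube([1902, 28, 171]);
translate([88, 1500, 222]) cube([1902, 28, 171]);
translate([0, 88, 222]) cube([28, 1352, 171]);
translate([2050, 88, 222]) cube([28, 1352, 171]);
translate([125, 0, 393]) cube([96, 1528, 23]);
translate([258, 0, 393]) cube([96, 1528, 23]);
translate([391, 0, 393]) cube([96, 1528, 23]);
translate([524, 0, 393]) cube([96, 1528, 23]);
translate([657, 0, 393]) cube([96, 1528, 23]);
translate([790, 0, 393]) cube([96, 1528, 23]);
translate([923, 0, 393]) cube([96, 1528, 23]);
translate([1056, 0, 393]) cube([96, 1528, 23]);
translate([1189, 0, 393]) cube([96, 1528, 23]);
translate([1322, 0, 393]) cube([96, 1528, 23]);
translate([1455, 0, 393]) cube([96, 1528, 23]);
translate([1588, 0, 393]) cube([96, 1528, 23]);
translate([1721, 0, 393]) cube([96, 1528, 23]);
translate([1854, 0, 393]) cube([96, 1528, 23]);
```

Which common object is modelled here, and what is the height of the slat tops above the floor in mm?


A bed frame. The slat-top height is 416 mm.

Four posts, four rails, and a row of slats — a bed frame. Slats sit on the rails at z = 222 + 171 = 393; with slat thickness 23, the top is 416 mm.


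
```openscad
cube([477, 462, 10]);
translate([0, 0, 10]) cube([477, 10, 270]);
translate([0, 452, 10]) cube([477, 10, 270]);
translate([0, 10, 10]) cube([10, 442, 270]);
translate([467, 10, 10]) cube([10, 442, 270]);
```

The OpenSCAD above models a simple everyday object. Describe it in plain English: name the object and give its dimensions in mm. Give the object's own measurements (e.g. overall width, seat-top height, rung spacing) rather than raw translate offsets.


An open-topped rectangular box: outside dimensions 477×462×280 mm, with a uniform wall and base thickness of 10 mm. The base is a full 477×462 slab on the floor; four walls sit on top of the base. The front and back walls (the −y and +y sides) span the full width; the two side walls fit between them.


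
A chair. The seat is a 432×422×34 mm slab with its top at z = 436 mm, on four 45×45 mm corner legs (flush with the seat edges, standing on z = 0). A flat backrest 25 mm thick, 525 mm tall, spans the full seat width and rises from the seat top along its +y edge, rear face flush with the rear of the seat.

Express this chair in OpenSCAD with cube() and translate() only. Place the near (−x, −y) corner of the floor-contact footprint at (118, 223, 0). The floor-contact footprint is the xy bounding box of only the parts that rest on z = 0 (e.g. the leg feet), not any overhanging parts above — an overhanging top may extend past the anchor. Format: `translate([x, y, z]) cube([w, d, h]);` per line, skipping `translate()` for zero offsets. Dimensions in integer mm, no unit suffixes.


translate([118, 223, 402]) cube([432, 422, 34]);
translate([118, 223, 0]) cube([45, 45, 402]);
translate([505, 223, 0]) cube([45, 45, 402]);
translate([118, 600, 0]) cube([45, 45, 402]);
translate([505, 600, 0]) cube([45, 45, 402]);
translate([118, 620, 436]) cube([432, 25, 525]);


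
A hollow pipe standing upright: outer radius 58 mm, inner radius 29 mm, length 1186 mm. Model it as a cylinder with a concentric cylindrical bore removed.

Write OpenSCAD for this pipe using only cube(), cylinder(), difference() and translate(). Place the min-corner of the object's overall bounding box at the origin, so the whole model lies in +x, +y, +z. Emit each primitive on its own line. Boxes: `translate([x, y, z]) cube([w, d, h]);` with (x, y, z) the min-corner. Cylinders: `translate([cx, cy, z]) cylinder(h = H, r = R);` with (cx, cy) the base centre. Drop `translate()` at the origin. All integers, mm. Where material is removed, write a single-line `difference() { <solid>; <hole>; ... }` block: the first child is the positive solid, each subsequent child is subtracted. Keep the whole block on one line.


difference() { translate([58, 58, 0]) cylinder(h = 1186, r = 58); translate([58, 58, 0]) cylinder(h = 1186, r = 29); }


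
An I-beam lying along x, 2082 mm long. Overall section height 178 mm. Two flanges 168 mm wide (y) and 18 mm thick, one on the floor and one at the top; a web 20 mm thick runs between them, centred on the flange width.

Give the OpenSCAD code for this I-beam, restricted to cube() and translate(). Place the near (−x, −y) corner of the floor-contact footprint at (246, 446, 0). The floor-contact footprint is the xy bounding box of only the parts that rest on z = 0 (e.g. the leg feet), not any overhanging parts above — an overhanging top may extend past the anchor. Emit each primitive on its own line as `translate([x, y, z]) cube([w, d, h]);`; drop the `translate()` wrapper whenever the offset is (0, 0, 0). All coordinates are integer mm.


translate([246, 446, 0]) cube([2082, 168, 18]);
translate([246, 520, 18]) cube([2082, 20, 142]);
translate([246, 446, 160]) cube([2082, 168, 18]);


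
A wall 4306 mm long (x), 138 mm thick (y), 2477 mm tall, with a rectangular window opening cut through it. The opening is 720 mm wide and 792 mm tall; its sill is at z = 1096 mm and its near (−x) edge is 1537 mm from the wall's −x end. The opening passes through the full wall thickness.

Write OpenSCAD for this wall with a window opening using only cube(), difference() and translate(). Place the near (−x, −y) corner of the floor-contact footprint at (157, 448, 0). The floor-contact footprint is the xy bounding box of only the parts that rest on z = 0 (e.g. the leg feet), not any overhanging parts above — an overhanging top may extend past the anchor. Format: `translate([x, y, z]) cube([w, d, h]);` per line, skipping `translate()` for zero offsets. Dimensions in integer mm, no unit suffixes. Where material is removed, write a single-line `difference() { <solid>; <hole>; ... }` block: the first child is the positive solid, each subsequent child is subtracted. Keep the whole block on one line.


difference() { translate([157, 448, 0]) cube([4306, 138, 2477]); translate([1694, 448, 1096]) cube([720, 138, 792]); }


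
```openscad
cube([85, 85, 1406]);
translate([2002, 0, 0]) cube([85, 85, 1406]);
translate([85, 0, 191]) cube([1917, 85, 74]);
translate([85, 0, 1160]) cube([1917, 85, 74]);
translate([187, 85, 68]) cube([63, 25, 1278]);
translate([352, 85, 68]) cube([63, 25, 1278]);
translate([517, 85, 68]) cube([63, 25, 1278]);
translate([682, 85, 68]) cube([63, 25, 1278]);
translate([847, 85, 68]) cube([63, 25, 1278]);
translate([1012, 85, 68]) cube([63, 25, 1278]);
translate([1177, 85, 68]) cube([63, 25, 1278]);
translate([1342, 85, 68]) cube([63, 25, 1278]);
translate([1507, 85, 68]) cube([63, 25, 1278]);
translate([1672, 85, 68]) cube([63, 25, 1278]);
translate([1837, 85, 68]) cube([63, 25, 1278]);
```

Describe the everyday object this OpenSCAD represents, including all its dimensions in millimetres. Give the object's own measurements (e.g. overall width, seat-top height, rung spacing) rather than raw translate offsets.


A fence section. Two 85×85 mm posts, 1406 mm tall, stand on the floor with a clear span of 1917 mm between their inner faces. Two horizontal rails of 85×74 mm section span the gap between the posts with their undersides at z = 191 mm and z = 1160 mm, flush with the posts' −y face. 11 pickets, each 63 mm wide, 25 mm thick and 1278 mm tall, are fixed to the +y face of the rails with their bottoms at z = 68 mm, spaced across the span with a 102 mm gap after the −x post and between neighbouring pickets and before the +x post.


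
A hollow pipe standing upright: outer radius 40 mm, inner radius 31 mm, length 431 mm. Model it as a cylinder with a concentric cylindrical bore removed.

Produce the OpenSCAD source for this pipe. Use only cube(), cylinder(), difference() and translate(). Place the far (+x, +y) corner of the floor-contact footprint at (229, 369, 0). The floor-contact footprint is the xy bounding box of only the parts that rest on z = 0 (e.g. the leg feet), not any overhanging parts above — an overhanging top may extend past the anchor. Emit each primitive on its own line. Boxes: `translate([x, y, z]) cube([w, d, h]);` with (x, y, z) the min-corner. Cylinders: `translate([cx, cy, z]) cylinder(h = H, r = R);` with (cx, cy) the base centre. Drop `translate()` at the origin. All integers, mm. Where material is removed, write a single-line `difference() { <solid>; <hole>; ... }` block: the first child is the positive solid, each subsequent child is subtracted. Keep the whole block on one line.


difference() { translate([189, 329, 0]) cylinder(h = 431, r = 40); translate([189, 329, 0]) cylinder(h = 431, r = 31); }


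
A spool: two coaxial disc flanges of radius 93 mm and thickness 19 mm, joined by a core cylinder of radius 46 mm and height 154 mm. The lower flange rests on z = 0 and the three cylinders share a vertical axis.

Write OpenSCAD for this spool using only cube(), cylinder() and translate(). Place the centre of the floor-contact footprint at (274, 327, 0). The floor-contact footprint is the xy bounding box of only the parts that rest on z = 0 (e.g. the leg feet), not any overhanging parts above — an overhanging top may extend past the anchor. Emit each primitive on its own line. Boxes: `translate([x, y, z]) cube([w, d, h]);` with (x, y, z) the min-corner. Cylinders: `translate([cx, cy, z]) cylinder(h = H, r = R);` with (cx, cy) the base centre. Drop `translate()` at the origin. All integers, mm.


translate([274, 327, 0]) cylinder(h = 19, r = 93);
translate([274, 327, 19]) cylinder(h = 154, r = 46);
translate([274, 327, 173]) cylinder(h = 19, r = 93);


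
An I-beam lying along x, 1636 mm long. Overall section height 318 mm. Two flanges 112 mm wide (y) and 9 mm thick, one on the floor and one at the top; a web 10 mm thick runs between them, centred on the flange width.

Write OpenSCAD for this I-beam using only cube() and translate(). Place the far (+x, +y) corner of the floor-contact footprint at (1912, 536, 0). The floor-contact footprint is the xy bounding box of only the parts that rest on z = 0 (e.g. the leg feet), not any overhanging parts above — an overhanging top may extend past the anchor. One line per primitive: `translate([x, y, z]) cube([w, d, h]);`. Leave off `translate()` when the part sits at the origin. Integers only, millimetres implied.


translate([276, 424, 0]) cube([1636, 112, 9]);
translate([276, 475, 9]) cube([1636, 10, 300]);
translate([276, 424, 309]) cube([1636, 112, 9]);


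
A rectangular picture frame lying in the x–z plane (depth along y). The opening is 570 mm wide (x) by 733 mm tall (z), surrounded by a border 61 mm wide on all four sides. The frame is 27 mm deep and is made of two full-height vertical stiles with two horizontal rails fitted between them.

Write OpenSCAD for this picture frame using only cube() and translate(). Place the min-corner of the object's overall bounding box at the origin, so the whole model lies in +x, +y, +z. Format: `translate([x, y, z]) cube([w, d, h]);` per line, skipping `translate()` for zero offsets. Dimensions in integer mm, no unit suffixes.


cube([61, 27, 855]);
translate([631, 0, 0]) cube([61, 27, 855]);
translate([61, 0, 0]) cube([570, 27, 61]);
translate([61, 0, 794]) cube([570, 27, 61]);


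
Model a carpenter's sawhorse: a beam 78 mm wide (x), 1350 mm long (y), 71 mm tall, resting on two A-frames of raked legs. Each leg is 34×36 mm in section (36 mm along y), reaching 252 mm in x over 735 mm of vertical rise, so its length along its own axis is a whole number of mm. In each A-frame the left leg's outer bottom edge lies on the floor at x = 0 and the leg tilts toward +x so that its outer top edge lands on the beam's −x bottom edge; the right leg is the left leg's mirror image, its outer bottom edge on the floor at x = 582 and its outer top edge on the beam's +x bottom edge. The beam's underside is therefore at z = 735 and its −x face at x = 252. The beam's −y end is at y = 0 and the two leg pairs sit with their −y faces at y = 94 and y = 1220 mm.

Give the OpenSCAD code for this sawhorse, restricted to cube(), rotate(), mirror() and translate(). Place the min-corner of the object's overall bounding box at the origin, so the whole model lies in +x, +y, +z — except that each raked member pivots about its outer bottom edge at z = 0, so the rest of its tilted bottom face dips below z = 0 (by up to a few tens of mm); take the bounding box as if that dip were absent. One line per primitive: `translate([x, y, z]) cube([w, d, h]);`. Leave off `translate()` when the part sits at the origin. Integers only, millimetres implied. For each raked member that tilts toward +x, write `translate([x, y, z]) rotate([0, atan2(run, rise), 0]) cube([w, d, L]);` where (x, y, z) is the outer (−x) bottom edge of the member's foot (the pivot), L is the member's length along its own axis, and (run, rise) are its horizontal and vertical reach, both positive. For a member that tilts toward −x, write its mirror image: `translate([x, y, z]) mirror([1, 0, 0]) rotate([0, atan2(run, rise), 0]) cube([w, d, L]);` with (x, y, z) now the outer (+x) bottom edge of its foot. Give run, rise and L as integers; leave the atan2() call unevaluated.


translate([252, 0, 735]) cube([78, 1350, 71]);
translate([0, 94, 0]) rotate([0, atan2(252, 735), 0]) cube([34, 36, 777]);
translate([582, 94, 0]) mirror([1, 0, 0]) rotate([0, atan2(252, 735), 0]) cube([34, 36, 777]);
translate([0, 1220, 0]) rotate([0, atan2(252, 735), 0]) cube([34, 36, 777]);
translate([582, 1220, 0]) mirror([1, 0, 0]) rotate([0, atan2(252, 735), 0]) cube([34, 36, 777]);
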